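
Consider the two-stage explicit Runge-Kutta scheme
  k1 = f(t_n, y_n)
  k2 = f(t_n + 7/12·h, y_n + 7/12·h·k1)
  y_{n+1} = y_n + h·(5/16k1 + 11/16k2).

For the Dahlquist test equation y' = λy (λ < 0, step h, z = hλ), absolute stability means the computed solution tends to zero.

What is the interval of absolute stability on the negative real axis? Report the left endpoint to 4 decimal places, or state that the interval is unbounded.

Set f=λy, z=hλ:
  k1=λy_n ⇒ h·k1=z·y_n;  k2=λ(1+7/12z)y_n ⇒ h·k2=z(1+7/12z)y_n
  y_{n+1}/y_n = 1 + 5/16z + 11/16z(1+7/12z) = 1 + z + 77/192z²
  Hence R(z) = 1 + z + 77/192z².

Find x<0 with |R(x)|<1.
x=-1.34: |R|=0.3801
R=1: x+77/192x²=0 ⇒ x=−192/77=-2.4935; min R=1−1/(4·77/192)=0.3766>−1
Confirm numerically:
  x=-2.248: |R|=0.77867 <1
  x=-1.351: |R|=0.38098 <1
  x=-1.326: |R|=0.37914 <1
  x=-1.033: |R|=0.39495 <1
  x=-3.004: |R|=1.61501 >1
  x=-2.951: |R|=1.54143 >1
Stable set (-2.4935, 0).

z∈(-2.4935,0).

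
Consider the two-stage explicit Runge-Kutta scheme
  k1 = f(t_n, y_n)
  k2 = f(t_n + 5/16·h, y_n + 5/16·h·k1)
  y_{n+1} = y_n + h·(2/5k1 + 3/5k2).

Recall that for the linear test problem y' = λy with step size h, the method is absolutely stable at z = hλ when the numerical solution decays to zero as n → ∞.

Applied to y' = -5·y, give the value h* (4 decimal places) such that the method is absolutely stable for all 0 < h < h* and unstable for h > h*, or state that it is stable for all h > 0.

Test eqn y'=λy, z=hλ:
  k1=λy_n ⇒ h·k1=z·y_n;  k2=λ(1+5/16z)y_n ⇒ h·k2=z(1+5/16z)y_n
  y_{n+1}/y_n = 1 + 2/5z + 3/5z(1+5/16z) = 1 + z + 3/16z²
  ⇒ R(z) = 1 + z + 3/16z².

Boundary: |R(x)|=1, x<0.
x=-0.56: |R|=0.4988
R=1: x+3/16x²=0 ⇒ x=−16/3=-5.3333; min R=1−1/(4·3/16)=-0.3333>−1
Confirm numerically:
  x=-3.144: |R|=0.29061 <1
  x=-2.849: |R|=0.32710 <1
  x=-2.561: |R|=0.33124 <1
  x=-2.559: |R|=0.33116 <1
  x=-5.850: |R|=1.56672 >1
  x=-5.516: |R|=1.18892 >1
Interval (-5.3333, 0).

(-5.3333,0); λ=-5 ⇒ h* = (16/3)/5 = 1.0667.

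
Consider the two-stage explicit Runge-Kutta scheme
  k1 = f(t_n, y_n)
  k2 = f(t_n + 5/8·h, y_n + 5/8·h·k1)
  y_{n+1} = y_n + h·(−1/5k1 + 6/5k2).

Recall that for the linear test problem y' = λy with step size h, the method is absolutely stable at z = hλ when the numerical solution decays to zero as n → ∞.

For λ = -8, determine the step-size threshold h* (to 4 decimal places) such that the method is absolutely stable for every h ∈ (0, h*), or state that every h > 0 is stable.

(-1.3333,0); λ=-8 ⇒ h* = (4/3)/8 = 0.1667.

With y'=λy (z=hλ):
  k1=λy_n ⇒ h·k1=z·y_n;  k2=λ(1+5/8z)y_n ⇒ h·k2=z(1+5/8z)y_n
  y_{n+1}/y_n = 1 − 1/5z + 6/5z(1+5/8z) = 1 + z + 3/4z²
  ⇒ R(z) = 1 + z + 3/4z².

Boundary: |R(x)|=1, x<0.
x=-1.71: |R|=1.4831
R=1: x+3/4x²=0 ⇒ x=−4/3=-1.3333; min R=1−1/(4·3/4)=0.6667>−1
Confirm numerically:
  x=-1.268: |R|=0.93787 <1
  x=-1.240: |R|=0.91320 <1
  x=-0.900: |R|=0.70750 <1
  x=-1.918: |R|=1.84104 >1
  x=-1.693: |R|=1.45669 >1
Interval (-1.3333, 0).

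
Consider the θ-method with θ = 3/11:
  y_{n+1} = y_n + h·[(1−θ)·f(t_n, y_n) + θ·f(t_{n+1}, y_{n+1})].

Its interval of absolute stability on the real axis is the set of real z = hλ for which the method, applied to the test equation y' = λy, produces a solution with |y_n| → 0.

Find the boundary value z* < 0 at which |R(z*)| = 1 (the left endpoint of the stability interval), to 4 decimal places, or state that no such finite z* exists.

Set f=λy, z=hλ:
  y_{n+1} = y_n + z·[8/11·y_n + 3/11·y_{n+1}] ⇒ (1 − 3/11z)y_{n+1} = (1 + 8/11z)y_n
  Hence R(z) = (1 + 8/11z)/(1 − 3/11z).

Boundary: |R(x)|=1, x<0.
x=-0.45: |R|=0.5992
R=−1: 1+8/11x = −1+3/11x ⇒ -5/11x=2 ⇒ x=2/(-5/11)=-4.4000
Confirm numerically:
  x=-4.063: |R|=0.92734 <1
  x=-3.689: |R|=0.83890 <1
  x=-2.625: |R|=0.52980 <1
  x=-1.950: |R|=0.27300 <1
  x=-4.884: |R|=1.09434 >1
  x=-4.600: |R|=1.04032 >1
  x=-4.546: |R|=1.02963 >1
So |R|<1 on (-4.4000, 0).

z* = -4.4000.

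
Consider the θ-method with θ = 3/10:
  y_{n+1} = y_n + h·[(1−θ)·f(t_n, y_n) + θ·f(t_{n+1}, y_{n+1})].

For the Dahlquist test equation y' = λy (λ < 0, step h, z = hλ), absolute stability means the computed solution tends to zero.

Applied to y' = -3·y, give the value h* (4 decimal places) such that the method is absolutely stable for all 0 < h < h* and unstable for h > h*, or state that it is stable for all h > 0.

With y'=λy (z=hλ):
  y_{n+1} = y_n + z·[7/10·y_n + 3/10·y_{n+1}] ⇒ (1 − 3/10z)y_{n+1} = (1 + 7/10z)y_n
  Hence R(z) = (1 + 7/10z)/(1 − 3/10z).

Boundary: |R(x)|=1, x<0.
x=-0.89: |R|=0.2976
R=−1: 1+7/10x = −1+3/10x ⇒ -2/5x=2 ⇒ x=2/(-2/5)=-5.0000
Confirm numerically:
  x=-4.272: |R|=0.87237 <1
  x=-3.799: |R|=0.77548 <1
  x=-2.939: |R|=0.56189 <1
  x=-5.572: |R|=1.08564 >1
  x=-5.517: |R|=1.07789 >1
  x=-5.116: |R|=1.01831 >1
Interval (-5.0000, 0).

(-5.0000,0); λ=-3 ⇒ h* = (5)/3 = 1.6667.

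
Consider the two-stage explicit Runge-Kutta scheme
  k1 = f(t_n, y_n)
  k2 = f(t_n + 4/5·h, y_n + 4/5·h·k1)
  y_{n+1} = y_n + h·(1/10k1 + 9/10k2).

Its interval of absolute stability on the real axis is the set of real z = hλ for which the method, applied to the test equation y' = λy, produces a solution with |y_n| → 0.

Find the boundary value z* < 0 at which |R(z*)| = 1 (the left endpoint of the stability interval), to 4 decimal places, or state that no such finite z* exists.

Test eqn y'=λy, z=hλ:
  k1=λy_n ⇒ h·k1=z·y_n;  k2=λ(1+4/5z)y_n ⇒ h·k2=z(1+4/5z)y_n
  y_{n+1}/y_n = 1 + 1/10z + 9/10z(1+4/5z) = 1 + z + 18/25z²
  ⇒ R(z) = 1 + z + 18/25z².

Boundary: |R(x)|=1, x<0.
x=-1.07: |R|=0.7543
R=1: x+18/25x²=0 ⇒ x=−25/18=-1.3889; min R=1−1/(4·18/25)=0.6528>−1
Confirm numerically:
  x=-1.354: |R|=0.96599 <1
  x=-0.914: |R|=0.68749 <1
  x=-0.612: |R|=0.65767 <1
  x=-0.568: |R|=0.66429 <1
  x=-1.627: |R|=1.27893 >1
  x=-1.525: |R|=1.14945 >1
Stable set (-1.3889, 0).

z* = -1.3889.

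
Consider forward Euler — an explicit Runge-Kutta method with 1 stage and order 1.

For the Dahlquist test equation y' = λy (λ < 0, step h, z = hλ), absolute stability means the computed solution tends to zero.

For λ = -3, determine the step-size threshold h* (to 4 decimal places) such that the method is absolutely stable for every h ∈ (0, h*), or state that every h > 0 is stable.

(-2.0000,0); λ=-3 ⇒ h* = 0.6667.

Test eqn y'=λy, z=hλ:
  order 1, 1-stage ⇒ R(z)=1+z
  (e.g. R(-0.59)=0.41000, |R|=0.41000)

Find x<0 with |R(x)|<1.
x=-0.59: |R|=0.4100
|R(-2.37)|=1.3700 |R(-1.74)|=0.7400
Bisect:
  x_lo=-2.5556 |R|=1.5556  x_hi=-0.1298 |R|=0.8702
  mid=-1.34270 |R|=0.34270 →hi
  mid=-1.94914 |R|=0.94914 →hi
  mid=-2.25236 |R|=1.25236 →lo
  mid=-2.10075 |R|=1.10075 →lo
  mid=-2.02494 |R|=1.02494 →lo
  mid=-1.98704 |R|=0.98704 →hi
  mid=-2.00599 |R|=1.00599 →lo
  mid=-1.99651 |R|=0.99651 →hi
  ...
  [-2.00007,-1.99992] ⇒ x*=-2.0000
Interval (-2.0000, 0).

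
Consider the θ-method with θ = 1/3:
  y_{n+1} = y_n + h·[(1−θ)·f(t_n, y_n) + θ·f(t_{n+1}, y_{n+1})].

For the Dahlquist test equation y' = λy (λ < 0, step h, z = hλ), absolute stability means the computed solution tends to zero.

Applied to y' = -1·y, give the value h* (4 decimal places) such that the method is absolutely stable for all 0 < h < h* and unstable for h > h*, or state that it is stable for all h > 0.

(-6.0000,0); λ=-1 ⇒ h* = (6)/1 = 6.0000.

Set f=λy, z=hλ:
  y_{n+1} = y_n + z·[2/3·y_n + 1/3·y_{n+1}] ⇒ (1 − 1/3z)y_{n+1} = (1 + 2/3z)y_n
  Hence R(z) = (1 + 2/3z)/(1 − 1/3z).

Need |R(x)|<1, x<0.
x=-0.63: |R|=0.4793
R=−1: 1+2/3x = −1+1/3x ⇒ -1/3x=2 ⇒ x=2/(-1/3)=-6.0000
Confirm numerically:
  x=-5.429: |R|=0.93226 <1
  x=-5.210: |R|=0.90378 <1
  x=-2.794: |R|=0.44667 <1
  x=-2.629: |R|=0.40114 <1
  x=-6.359: |R|=1.03836 >1
  x=-6.336: |R|=1.03599 >1
  x=-6.241: |R|=1.02608 >1
So |R|<1 on (-6.0000, 0).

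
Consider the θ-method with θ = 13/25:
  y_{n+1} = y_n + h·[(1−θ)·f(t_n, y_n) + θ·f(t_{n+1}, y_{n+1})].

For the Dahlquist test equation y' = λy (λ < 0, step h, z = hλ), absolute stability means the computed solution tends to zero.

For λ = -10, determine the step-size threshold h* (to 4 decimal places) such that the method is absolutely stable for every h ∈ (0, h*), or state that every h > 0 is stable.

With y'=λy (z=hλ):
  y_{n+1} = y_n + z·[12/25·y_n + 13/25·y_{n+1}] ⇒ (1 − 13/25z)y_{n+1} = (1 + 12/25z)y_n
  so R(z) = (1 + 12/25z)/(1 − 13/25z).

Boundary: |R(x)|=1, x<0.
x=-1.43: |R|=0.1799
x=-2: |R|=0.0196
x=-10: |R|=0.6129
x=-100: |R|=0.8868
θ=13/25≥1/2 ⇒ |1+12/25x|<|1−13/25x| ∀x<0 ⇒ stable on all of ℝ⁻.

(−∞, 0) — no finite endpoint. Any h>0 works for λ=-10.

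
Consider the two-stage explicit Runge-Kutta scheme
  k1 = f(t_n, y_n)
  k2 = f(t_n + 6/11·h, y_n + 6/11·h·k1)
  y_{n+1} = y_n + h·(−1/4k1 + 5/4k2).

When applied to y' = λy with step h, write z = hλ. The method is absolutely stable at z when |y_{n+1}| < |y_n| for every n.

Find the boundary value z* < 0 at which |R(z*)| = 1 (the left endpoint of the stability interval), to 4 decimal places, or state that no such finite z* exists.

left endpoint -1.4667.

With y'=λy (z=hλ):
  k1=λy_n ⇒ h·k1=z·y_n;  k2=λ(1+6/11z)y_n ⇒ h·k2=z(1+6/11z)y_n
  y_{n+1}/y_n = 1 − 1/4z + 5/4z(1+6/11z) = 1 + z + 15/22z²
  R(z) = 1 + z + 15/22z².

Need |R(x)|<1, x<0.
x=-0.73: |R|=0.6333
R=1: x+15/22x²=0 ⇒ x=−22/15=-1.4667; min R=1−1/(4·15/22)=0.6333>−1
Confirm numerically:
  x=-1.433: |R|=0.96711 <1
  x=-1.212: |R|=0.78955 <1
  x=-0.882: |R|=0.64840 <1
  x=-1.703: |R|=1.27442 >1
  x=-1.672: |R|=1.23408 >1
Interval (-1.4667, 0).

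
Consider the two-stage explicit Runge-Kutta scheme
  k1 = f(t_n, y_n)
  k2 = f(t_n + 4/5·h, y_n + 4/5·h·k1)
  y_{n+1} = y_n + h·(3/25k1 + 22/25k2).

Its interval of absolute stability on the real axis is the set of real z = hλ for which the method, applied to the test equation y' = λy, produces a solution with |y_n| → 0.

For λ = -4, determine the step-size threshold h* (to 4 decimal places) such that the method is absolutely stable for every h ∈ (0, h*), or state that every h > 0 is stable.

(-1.4205,0); λ=-4 ⇒ h* = (125/88)/4 = 0.3551.

Test eqn y'=λy, z=hλ:
  k1=λy_n ⇒ h·k1=z·y_n;  k2=λ(1+4/5z)y_n ⇒ h·k2=z(1+4/5z)y_n
  y_{n+1}/y_n = 1 + 3/25z + 22/25z(1+4/5z) = 1 + z + 88/125z²
  so R(z) = 1 + z + 88/125z².

Boundary: |R(x)|=1, x<0.
x=-1.75: |R|=1.4060
R=1: x+88/125x²=0 ⇒ x=−125/88=-1.4205; min R=1−1/(4·88/125)=0.6449>−1
Confirm numerically:
  x=-1.008: |R|=0.70731 <1
  x=-0.942: |R|=0.68270 <1
  x=-0.931: |R|=0.67920 <1
  x=-0.630: |R|=0.64942 <1
  x=-1.902: |R|=1.64479 >1
  x=-1.646: |R|=1.26136 >1
  x=-1.467: |R|=1.04807 >1
So |R|<1 on (-1.4205, 0).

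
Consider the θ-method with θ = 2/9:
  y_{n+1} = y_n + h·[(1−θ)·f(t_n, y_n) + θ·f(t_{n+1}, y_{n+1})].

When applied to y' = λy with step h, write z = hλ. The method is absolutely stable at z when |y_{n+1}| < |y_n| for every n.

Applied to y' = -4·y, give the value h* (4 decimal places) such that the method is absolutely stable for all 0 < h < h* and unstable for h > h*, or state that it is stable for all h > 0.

(-3.6000,0); λ=-4 ⇒ h* = (18/5)/4 = 0.9000.

Test eqn y'=λy, z=hλ:
  y_{n+1} = y_n + z·[7/9·y_n + 2/9·y_{n+1}] ⇒ (1 − 2/9z)y_{n+1} = (1 + 7/9z)y_n
  ⇒ R(z) = (1 + 7/9z)/(1 − 2/9z).

Find x<0 with |R(x)|<1.
x=-0.49: |R|=0.5581
R=−1: 1+7/9x = −1+2/9x ⇒ -5/9x=2 ⇒ x=2/(-5/9)=-3.6000
Confirm numerically:
  x=-2.978: |R|=0.79206 <1
  x=-2.213: |R|=0.48346 <1
  x=-2.132: |R|=0.44662 <1
  x=-1.814: |R|=0.29284 <1
  x=-4.131: |R|=1.15381 >1
  x=-3.694: |R|=1.02868 >1
So |R|<1 on (-3.6000, 0).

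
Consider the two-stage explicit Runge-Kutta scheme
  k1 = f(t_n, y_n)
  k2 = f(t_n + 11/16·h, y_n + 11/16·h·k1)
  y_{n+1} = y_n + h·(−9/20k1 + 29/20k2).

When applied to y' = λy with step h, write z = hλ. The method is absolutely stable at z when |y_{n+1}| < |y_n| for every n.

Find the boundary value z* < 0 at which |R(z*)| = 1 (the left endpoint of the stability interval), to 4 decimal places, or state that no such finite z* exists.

Set f=λy, z=hλ:
  k1=λy_n ⇒ h·k1=z·y_n;  k2=λ(1+11/16z)y_n ⇒ h·k2=z(1+11/16z)y_n
  y_{n+1}/y_n = 1 − 9/20z + 29/20z(1+11/16z) = 1 + z + 319/320z²
  so R(z) = 1 + z + 319/320z².

Need |R(x)|<1, x<0.
x=-0.5: |R|=0.7492
R=1: x+319/320x²=0 ⇒ x=−320/319=-1.0031; min R=1−1/(4·319/320)=0.7492>−1
Confirm numerically:
  x=-0.830: |R|=0.85675 <1
  x=-0.611: |R|=0.76115 <1
  x=-0.465: |R|=0.75055 <1
  x=-0.418: |R|=0.75618 <1
  x=-1.581: |R|=1.91075 >1
  x=-1.164: |R|=1.18666 >1
Stable set (-1.0031, 0).

z* = -1.0031.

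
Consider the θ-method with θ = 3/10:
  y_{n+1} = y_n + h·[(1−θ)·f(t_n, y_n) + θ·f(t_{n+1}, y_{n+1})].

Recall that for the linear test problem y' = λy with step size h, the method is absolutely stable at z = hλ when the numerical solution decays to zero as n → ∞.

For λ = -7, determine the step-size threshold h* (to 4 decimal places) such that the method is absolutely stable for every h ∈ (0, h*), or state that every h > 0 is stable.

Test eqn y'=λy, z=hλ:
  y_{n+1} = y_n + z·[7/10·y_n + 3/10·y_{n+1}] ⇒ (1 − 3/10z)y_{n+1} = (1 + 7/10z)y_n
  Hence R(z) = (1 + 7/10z)/(1 − 3/10z).

Solve |R(x)|<1 on ℝ⁻.
x=-1.3: |R|=0.0647
R=−1: 1+7/10x = −1+3/10x ⇒ -2/5x=2 ⇒ x=2/(-2/5)=-5.0000
Confirm numerically:
  x=-4.503: |R|=0.91544 <1
  x=-3.779: |R|=0.77110 <1
  x=-3.194: |R|=0.63109 <1
  x=-5.508: |R|=1.07661 >1
  x=-5.365: |R|=1.05595 >1
  x=-5.294: |R|=1.04544 >1
So |R|<1 on (-5.0000, 0).

(-5.0000,0); λ=-7 ⇒ h* = (5)/7 = 0.7143.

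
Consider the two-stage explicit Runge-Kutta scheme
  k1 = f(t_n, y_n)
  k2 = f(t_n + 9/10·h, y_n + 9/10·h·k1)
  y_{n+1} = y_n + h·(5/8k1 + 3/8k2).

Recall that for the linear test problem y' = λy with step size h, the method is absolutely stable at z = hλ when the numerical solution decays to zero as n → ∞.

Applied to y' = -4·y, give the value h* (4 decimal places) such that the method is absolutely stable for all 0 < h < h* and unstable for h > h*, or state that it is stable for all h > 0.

With y'=λy (z=hλ):
  k1=λy_n ⇒ h·k1=z·y_n;  k2=λ(1+9/10z)y_n ⇒ h·k2=z(1+9/10z)y_n
  y_{n+1}/y_n = 1 + 5/8z + 3/8z(1+9/10z) = 1 + z + 27/80z²
  Hence R(z) = 1 + z + 27/80z².

Need |R(x)|<1, x<0.
x=-0.99: |R|=0.3408
R=1: x+27/80x²=0 ⇒ x=−80/27=-2.9630; min R=1−1/(4·27/80)=0.2593>−1
Confirm numerically:
  x=-2.637: |R|=0.70990 <1
  x=-2.497: |R|=0.60732 <1
  x=-1.814: |R|=0.29658 <1
  x=-3.494: |R|=1.62621 >1
  x=-3.308: |R|=1.38522 >1
  x=-3.236: |R|=1.29820 >1
Stable set (-2.9630, 0).

(-2.9630,0); λ=-4 ⇒ h* = (80/27)/4 = 0.7407.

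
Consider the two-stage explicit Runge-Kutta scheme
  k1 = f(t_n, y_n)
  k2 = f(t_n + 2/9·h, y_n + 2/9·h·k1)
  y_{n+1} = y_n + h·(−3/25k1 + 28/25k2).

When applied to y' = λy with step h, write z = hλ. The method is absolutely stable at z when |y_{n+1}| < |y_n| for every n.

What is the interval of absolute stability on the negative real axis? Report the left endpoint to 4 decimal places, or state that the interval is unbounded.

With y'=λy (z=hλ):
  k1=λy_n ⇒ h·k1=z·y_n;  k2=λ(1+2/9z)y_n ⇒ h·k2=z(1+2/9z)y_n
  y_{n+1}/y_n = 1 − 3/25z + 28/25z(1+2/9z) = 1 + z + 56/225z²
  R(z) = 1 + z + 56/225z².

Find x<0 with |R(x)|<1.
x=-1.71: |R|=0.0178
R=1: x+56/225x²=0 ⇒ x=−225/56=-4.0179; min R=1−1/(4·56/225)=-0.0045>−1
Confirm numerically:
  x=-3.326: |R|=0.42728 <1
  x=-2.875: |R|=0.18222 <1
  x=-2.044: |R|=0.00416 <1
  x=-4.310: |R|=1.31338 >1
  x=-4.267: |R|=1.26459 >1
  x=-4.161: |R|=1.14824 >1
Stable set (-4.0179, 0).

(-4.0179, 0).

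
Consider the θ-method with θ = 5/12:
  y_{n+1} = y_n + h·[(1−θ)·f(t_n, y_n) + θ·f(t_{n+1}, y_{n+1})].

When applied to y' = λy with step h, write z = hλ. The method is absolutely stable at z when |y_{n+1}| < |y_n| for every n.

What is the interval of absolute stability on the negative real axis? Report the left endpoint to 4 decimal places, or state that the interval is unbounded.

(-12.0000, 0).

On y'=λy, z=hλ:
  y_{n+1} = y_n + z·[7/12·y_n + 5/12·y_{n+1}] ⇒ (1 − 5/12z)y_{n+1} = (1 + 7/12z)y_n
  so R(z) = (1 + 7/12z)/(1 − 5/12z).

Solve |R(x)|<1 on ℝ⁻.
x=-1.17: |R|=0.2134
R=−1: 1+7/12x = −1+5/12x ⇒ -1/6x=2 ⇒ x=2/(-1/6)=-12.0000
Confirm numerically:
  x=-10.302: |R|=0.94653 <1
  x=-10.229: |R|=0.94391 <1
  x=-5.833: |R|=0.70038 <1
  x=-12.556: |R|=1.01487 >1
  x=-12.426: |R|=1.01149 >1
Stable set (-12.0000, 0).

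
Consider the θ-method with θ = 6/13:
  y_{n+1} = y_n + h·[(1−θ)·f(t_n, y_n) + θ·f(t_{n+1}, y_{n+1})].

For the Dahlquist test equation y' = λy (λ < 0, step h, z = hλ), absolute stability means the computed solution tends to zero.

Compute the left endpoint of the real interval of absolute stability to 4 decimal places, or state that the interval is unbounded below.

z* = -26.0000.

With y'=λy (z=hλ):
  y_{n+1} = y_n + z·[7/13·y_n + 6/13·y_{n+1}] ⇒ (1 − 6/13z)y_{n+1} = (1 + 7/13z)y_n
  R(z) = (1 + 7/13z)/(1 − 6/13z).

Solve |R(x)|<1 on ℝ⁻.
x=-0.49: |R|=0.6004
R=−1: 1+7/13x = −1+6/13x ⇒ -1/13x=2 ⇒ x=2/(-1/13)=-26.0000
Confirm numerically:
  x=-19.267: |R|=0.94764 <1
  x=-18.195: |R|=0.93611 <1
  x=-13.247: |R|=0.86210 <1
  x=-10.934: |R|=0.80833 <1
  x=-26.548: |R|=1.00318 >1
  x=-26.508: |R|=1.00295 >1
  x=-26.285: |R|=1.00167 >1
Interval (-26.0000, 0).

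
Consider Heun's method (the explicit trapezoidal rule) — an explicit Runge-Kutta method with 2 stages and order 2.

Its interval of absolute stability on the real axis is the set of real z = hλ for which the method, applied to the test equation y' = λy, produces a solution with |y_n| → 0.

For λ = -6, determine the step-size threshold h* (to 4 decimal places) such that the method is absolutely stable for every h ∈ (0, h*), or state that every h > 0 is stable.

(-2.0000,0); λ=-6 ⇒ h* = 0.3333.

Test eqn y'=λy, z=hλ:
  order 2, 2-stage ⇒ R(z)=1+z+z^2/2
  (e.g. R(-0.83)=0.51445, |R|=0.51445)

Find x<0 with |R(x)|<1.
x=-0.83: |R|=0.5145
|R(-2.22)|=1.2442 |R(-2.03)|=1.0304 |R(-0.98)|=0.5002
Bisect:
  x_lo=-2.4897 |R|=1.6096  x_hi=-0.0650 |R|=0.9371
  mid=-1.27734 |R|=0.53846 →hi
  mid=-1.88353 |R|=0.89031 →hi
  mid=-2.18663 |R|=1.20404 →lo
  mid=-2.03508 |R|=1.03570 →lo
  mid=-1.95931 |R|=0.96013 →hi
  mid=-1.99719 |R|=0.99720 →hi
  mid=-2.01614 |R|=1.01627 →lo
  mid=-2.00666 |R|=1.00669 →lo
  mid=-2.00193 |R|=1.00193 →lo
  mid=-1.99956 |R|=0.99956 →hi
  ...
  [-2.00000,-1.99986] ⇒ x*=-2.0000
Stable set (-2.0000, 0).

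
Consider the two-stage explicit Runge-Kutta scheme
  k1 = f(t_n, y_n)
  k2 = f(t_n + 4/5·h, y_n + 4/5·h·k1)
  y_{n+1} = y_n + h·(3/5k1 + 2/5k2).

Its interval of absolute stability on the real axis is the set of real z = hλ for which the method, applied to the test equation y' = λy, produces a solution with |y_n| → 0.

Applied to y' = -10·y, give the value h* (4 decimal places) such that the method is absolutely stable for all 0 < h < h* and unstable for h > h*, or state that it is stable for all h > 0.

(-3.1250,0); λ=-10 ⇒ h* = (25/8)/10 = 0.3125.

On y'=λy, z=hλ:
  k1=λy_n ⇒ h·k1=z·y_n;  k2=λ(1+4/5z)y_n ⇒ h·k2=z(1+4/5z)y_n
  y_{n+1}/y_n = 1 + 3/5z + 2/5z(1+4/5z) = 1 + z + 8/25z²
  so R(z) = 1 + z + 8/25z².

Boundary: |R(x)|=1, x<0.
x=-1.15: |R|=0.2732
R=1: x+8/25x²=0 ⇒ x=−25/8=-3.1250; min R=1−1/(4·8/25)=0.2188>−1
Confirm numerically:
  x=-2.440: |R|=0.46515 <1
  x=-1.952: |R|=0.26730 <1
  x=-1.768: |R|=0.23226 <1
  x=-3.340: |R|=1.22979 >1
  x=-3.178: |R|=1.05390 >1
Interval (-3.1250, 0).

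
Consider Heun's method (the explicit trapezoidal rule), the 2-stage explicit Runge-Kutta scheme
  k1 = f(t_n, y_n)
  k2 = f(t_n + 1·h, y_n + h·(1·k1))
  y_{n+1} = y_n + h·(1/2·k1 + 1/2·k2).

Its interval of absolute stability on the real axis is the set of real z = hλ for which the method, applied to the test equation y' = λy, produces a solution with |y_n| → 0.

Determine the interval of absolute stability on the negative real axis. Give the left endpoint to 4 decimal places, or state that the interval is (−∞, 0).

Set f=λy, z=hλ:
  order 2, 2-stage ⇒ R(z)=1+z+z^2/2
  (e.g. R(-0.46)=0.64580, |R|=0.64580)

Solve |R(x)|<1 on ℝ⁻.
x=-0.46: |R|=0.6458
|R(-1.38)|=0.5722 |R(-1.21)|=0.5221 |R(-0.89)|=0.5061
Bisect:
  x_lo=-2.8792 |R|=2.2657  x_hi=-0.0582 |R|=0.9435
  mid=-1.46869 |R|=0.60983 →hi
  mid=-2.17395 |R|=1.18908 →lo
  mid=-1.82132 |R|=0.83728 →hi
  mid=-1.99763 |R|=0.99764 →hi
  mid=-2.08579 |R|=1.08947 →lo
  mid=-2.04171 |R|=1.04258 →lo
  mid=-2.01967 |R|=1.01987 →lo
  mid=-2.00865 |R|=1.00869 →lo
  mid=-2.00314 |R|=1.00315 →lo
  ...
  [-2.00004,-1.99987] ⇒ x*=-2.0000
Stable set (-2.0000, 0).

(-2.0000, 0).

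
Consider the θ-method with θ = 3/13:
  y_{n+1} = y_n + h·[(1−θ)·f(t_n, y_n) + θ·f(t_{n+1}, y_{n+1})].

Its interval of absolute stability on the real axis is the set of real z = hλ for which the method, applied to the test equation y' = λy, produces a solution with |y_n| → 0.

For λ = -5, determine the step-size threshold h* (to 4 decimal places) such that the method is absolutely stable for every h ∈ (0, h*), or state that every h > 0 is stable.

Test eqn y'=λy, z=hλ:
  y_{n+1} = y_n + z·[10/13·y_n + 3/13·y_{n+1}] ⇒ (1 − 3/13z)y_{n+1} = (1 + 10/13z)y_n
  Hence R(z) = (1 + 10/13z)/(1 − 3/13z).

Find x<0 with |R(x)|<1.
x=-1.31: |R|=0.0059
R=−1: 1+10/13x = −1+3/13x ⇒ -7/13x=2 ⇒ x=2/(-7/13)=-3.7143
Confirm numerically:
  x=-3.286: |R|=0.86884 <1
  x=-2.149: |R|=0.43657 <1
  x=-1.774: |R|=0.25871 <1
  x=-4.262: |R|=1.14869 >1
  x=-4.214: |R|=1.13642 >1
  x=-3.746: |R|=1.00916 >1
So |R|<1 on (-3.7143, 0).

(-3.7143,0); λ=-5 ⇒ h* = (26/7)/5 = 0.7429.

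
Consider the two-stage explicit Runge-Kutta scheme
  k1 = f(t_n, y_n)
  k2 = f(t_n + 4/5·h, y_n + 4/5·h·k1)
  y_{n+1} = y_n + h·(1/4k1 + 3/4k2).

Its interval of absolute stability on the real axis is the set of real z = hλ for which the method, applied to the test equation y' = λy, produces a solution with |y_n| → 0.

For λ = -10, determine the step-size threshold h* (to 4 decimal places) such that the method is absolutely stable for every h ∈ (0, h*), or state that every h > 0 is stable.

(-1.6667,0); λ=-10 ⇒ h* = (5/3)/10 = 0.1667.

Test eqn y'=λy, z=hλ:
  k1=λy_n ⇒ h·k1=z·y_n;  k2=λ(1+4/5z)y_n ⇒ h·k2=z(1+4/5z)y_n
  y_{n+1}/y_n = 1 + 1/4z + 3/4z(1+4/5z) = 1 + z + 3/5z²
  ⇒ R(z) = 1 + z + 3/5z².

Solve |R(x)|<1 on ℝ⁻.
x=-1.26: |R|=0.6926
R=1: x+3/5x²=0 ⇒ x=−5/3=-1.6667; min R=1−1/(4·3/5)=0.5833>−1
Confirm numerically:
  x=-1.486: |R|=0.83892 <1
  x=-0.897: |R|=0.58577 <1
  x=-0.702: |R|=0.59368 <1
  x=-2.206: |R|=1.71386 >1
  x=-2.014: |R|=1.41972 >1
  x=-1.899: |R|=1.26472 >1
So |R|<1 on (-1.6667, 0).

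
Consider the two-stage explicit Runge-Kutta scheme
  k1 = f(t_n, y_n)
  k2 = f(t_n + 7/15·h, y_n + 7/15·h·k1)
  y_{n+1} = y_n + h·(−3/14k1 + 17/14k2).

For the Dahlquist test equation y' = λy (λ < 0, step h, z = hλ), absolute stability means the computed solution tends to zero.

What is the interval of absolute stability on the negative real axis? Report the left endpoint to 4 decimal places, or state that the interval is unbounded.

On y'=λy, z=hλ:
  k1=λy_n ⇒ h·k1=z·y_n;  k2=λ(1+7/15z)y_n ⇒ h·k2=z(1+7/15z)y_n
  y_{n+1}/y_n = 1 − 3/14z + 17/14z(1+7/15z) = 1 + z + 17/30z²
  Hence R(z) = 1 + z + 17/30z².

Solve |R(x)|<1 on ℝ⁻.
x=-0.33: |R|=0.7317
R=1: x+17/30x²=0 ⇒ x=−30/17=-1.7647; min R=1−1/(4·17/30)=0.5588>−1
Confirm numerically:
  x=-1.676: |R|=0.91575 <1
  x=-0.913: |R|=0.55936 <1
  x=-0.783: |R|=0.56442 <1
  x=-2.166: |R|=1.49255 >1
  x=-2.069: |R|=1.35676 >1
Interval (-1.7647, 0).

(-1.7647, 0).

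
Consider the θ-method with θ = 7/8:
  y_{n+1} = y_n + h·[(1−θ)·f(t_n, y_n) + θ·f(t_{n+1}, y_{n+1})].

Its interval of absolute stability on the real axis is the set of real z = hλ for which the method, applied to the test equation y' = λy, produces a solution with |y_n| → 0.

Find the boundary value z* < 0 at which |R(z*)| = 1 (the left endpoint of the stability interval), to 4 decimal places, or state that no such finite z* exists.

(−∞, 0) — no finite endpoint.

On y'=λy, z=hλ:
  y_{n+1} = y_n + z·[1/8·y_n + 7/8·y_{n+1}] ⇒ (1 − 7/8z)y_{n+1} = (1 + 1/8z)y_n
  R(z) = (1 + 1/8z)/(1 − 7/8z).

Find x<0 with |R(x)|<1.
x=-0.68: |R|=0.5737
x=-2: |R|=0.2727
x=-10: |R|=0.0256
x=-100: |R|=0.1299
θ=7/8≥1/2 ⇒ |1+1/8x|<|1−7/8x| ∀x<0 ⇒ stable on all of ℝ⁻.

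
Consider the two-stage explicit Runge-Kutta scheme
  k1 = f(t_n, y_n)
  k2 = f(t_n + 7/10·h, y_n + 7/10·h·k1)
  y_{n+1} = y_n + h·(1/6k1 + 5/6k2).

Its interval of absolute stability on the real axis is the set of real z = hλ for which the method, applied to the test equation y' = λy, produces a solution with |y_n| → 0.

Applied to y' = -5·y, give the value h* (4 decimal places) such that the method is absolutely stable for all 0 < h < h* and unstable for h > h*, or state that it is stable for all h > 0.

(-1.7143,0); λ=-5 ⇒ h* = (12/7)/5 = 0.3429.

Test eqn y'=λy, z=hλ:
  k1=λy_n ⇒ h·k1=z·y_n;  k2=λ(1+7/10z)y_n ⇒ h·k2=z(1+7/10z)y_n
  y_{n+1}/y_n = 1 + 1/6z + 5/6z(1+7/10z) = 1 + z + 7/12z²
  ⇒ R(z) = 1 + z + 7/12z².

Need |R(x)|<1, x<0.
x=-0.41: |R|=0.6881
R=1: x+7/12x²=0 ⇒ x=−12/7=-1.7143; min R=1−1/(4·7/12)=0.5714>−1
Confirm numerically:
  x=-1.131: |R|=0.61518 <1
  x=-0.901: |R|=0.57255 <1
  x=-0.841: |R|=0.57158 <1
  x=-0.785: |R|=0.57446 <1
  x=-2.223: |R|=1.65968 >1
  x=-2.142: |R|=1.53443 >1
  x=-2.036: |R|=1.38209 >1
Interval (-1.7143, 0).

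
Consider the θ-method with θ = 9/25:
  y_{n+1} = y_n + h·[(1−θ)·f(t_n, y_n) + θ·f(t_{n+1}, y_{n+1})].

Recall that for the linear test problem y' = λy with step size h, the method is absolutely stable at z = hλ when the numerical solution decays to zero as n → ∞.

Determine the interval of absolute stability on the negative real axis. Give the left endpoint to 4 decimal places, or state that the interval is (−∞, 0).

Test eqn y'=λy, z=hλ:
  y_{n+1} = y_n + z·[16/25·y_n + 9/25·y_{n+1}] ⇒ (1 − 9/25z)y_{n+1} = (1 + 16/25z)y_n
  R(z) = (1 + 16/25z)/(1 − 9/25z).

Boundary: |R(x)|=1, x<0.
x=-1.42: |R|=0.0603
R=−1: 1+16/25x = −1+9/25x ⇒ -7/25x=2 ⇒ x=2/(-7/25)=-7.1429
Confirm numerically:
  x=-6.809: |R|=0.97291 <1
  x=-5.698: |R|=0.86741 <1
  x=-5.282: |R|=0.82043 <1
  x=-3.941: |R|=0.62935 <1
  x=-7.695: |R|=1.04101 >1
  x=-7.683: |R|=1.04016 >1
  x=-7.619: |R|=1.03562 >1
Interval (-7.1429, 0).

(-7.1429, 0).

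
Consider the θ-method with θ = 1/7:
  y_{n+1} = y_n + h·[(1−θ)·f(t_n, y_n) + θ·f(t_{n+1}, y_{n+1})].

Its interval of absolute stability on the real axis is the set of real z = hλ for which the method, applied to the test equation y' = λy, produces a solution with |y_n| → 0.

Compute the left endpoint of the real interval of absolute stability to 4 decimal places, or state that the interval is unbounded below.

z* = -2.8000.

With y'=λy (z=hλ):
  y_{n+1} = y_n + z·[6/7·y_n + 1/7·y_{n+1}] ⇒ (1 − 1/7z)y_{n+1} = (1 + 6/7z)y_n
  so R(z) = (1 + 6/7z)/(1 − 1/7z).

Solve |R(x)|<1 on ℝ⁻.
x=-0.44: |R|=0.5860
R=−1: 1+6/7x = −1+1/7x ⇒ -5/7x=2 ⇒ x=2/(-5/7)=-2.8000
Confirm numerically:
  x=-2.691: |R|=0.94376 <1
  x=-2.254: |R|=0.70499 <1
  x=-1.935: |R|=0.51595 <1
  x=-1.505: |R|=0.23868 <1
  x=-3.273: |R|=1.23022 >1
  x=-2.822: |R|=1.01120 >1
Interval (-2.8000, 0).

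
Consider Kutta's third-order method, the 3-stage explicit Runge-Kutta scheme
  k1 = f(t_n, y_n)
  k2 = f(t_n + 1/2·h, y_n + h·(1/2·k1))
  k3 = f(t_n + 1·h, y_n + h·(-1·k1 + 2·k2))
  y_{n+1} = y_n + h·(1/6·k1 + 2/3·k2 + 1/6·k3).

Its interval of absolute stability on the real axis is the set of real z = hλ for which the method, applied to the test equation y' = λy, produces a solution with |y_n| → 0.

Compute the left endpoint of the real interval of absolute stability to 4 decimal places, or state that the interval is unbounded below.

left endpoint -2.5127.

Set f=λy, z=hλ:
  order 3, 3-stage ⇒ R(z)=1+z+z^2/2+z^3/6
  (e.g. R(-1.13)=0.26797, |R|=0.26797)

Find x<0 with |R(x)|<1.
x=-1.13: |R|=0.2680
|R(-2.29)|=0.6694 |R(-0.96)|=0.3533 |R(-0.87)|=0.3987
Bisect:
  x_lo=-2.9303 |R|=1.8306  x_hi=-0.1294 |R|=0.8786
  mid=-1.52986 |R|=0.04361 →hi
  mid=-2.23010 |R|=0.59194 →hi
  mid=-2.58022 |R|=1.11444 →lo
  mid=-2.40516 |R|=0.83166 →hi
  mid=-2.49269 |R|=0.96733 →hi
  mid=-2.53646 |R|=1.03941 →lo
  mid=-2.51457 |R|=1.00301 →lo
  ...
  [-2.51286,-2.51269] ⇒ x*=-2.5127
Interval (-2.5127, 0).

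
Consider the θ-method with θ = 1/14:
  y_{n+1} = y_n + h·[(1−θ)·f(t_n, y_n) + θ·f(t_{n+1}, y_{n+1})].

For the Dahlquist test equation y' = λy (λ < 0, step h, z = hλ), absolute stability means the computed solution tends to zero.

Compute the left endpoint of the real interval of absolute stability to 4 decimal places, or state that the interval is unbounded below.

Test eqn y'=λy, z=hλ:
  y_{n+1} = y_n + z·[13/14·y_n + 1/14·y_{n+1}] ⇒ (1 − 1/14z)y_{n+1} = (1 + 13/14z)y_n
  R(z) = (1 + 13/14z)/(1 − 1/14z).

Boundary: |R(x)|=1, x<0.
x=-0.65: |R|=0.3788
R=−1: 1+13/14x = −1+1/14x ⇒ -6/7x=2 ⇒ x=2/(-6/7)=-2.3333
Confirm numerically:
  x=-2.268: |R|=0.95181 <1
  x=-1.917: |R|=0.68612 <1
  x=-1.079: |R|=0.00179 <1
  x=-2.422: |R|=1.06479 >1
  x=-2.404: |R|=1.05169 >1
So |R|<1 on (-2.3333, 0).

z* = -2.3333.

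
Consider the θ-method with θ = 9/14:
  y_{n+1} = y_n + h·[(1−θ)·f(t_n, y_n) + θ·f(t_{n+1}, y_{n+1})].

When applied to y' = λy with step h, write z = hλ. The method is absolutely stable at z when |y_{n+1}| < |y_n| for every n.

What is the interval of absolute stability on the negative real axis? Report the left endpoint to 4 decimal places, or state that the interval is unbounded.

Set f=λy, z=hλ:
  y_{n+1} = y_n + z·[5/14·y_n + 9/14·y_{n+1}] ⇒ (1 − 9/14z)y_{n+1} = (1 + 5/14z)y_n
  R(z) = (1 + 5/14z)/(1 − 9/14z).

Find x<0 with |R(x)|<1.
x=-1.77: |R|=0.1721
x=-2: |R|=0.1250
x=-10: |R|=0.3462
x=-100: |R|=0.5317
θ=9/14≥1/2 ⇒ |1+5/14x|<|1−9/14x| ∀x<0 ⇒ interval (−∞,0).

(−∞, 0) — no finite endpoint.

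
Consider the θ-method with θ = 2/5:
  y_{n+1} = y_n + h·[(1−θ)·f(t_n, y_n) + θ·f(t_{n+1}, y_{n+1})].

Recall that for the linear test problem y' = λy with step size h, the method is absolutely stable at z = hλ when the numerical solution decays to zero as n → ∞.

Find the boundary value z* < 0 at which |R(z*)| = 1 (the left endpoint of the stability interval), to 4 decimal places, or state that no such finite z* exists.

z* = -10.0000.

With y'=λy (z=hλ):
  y_{n+1} = y_n + z·[3/5·y_n + 2/5·y_{n+1}] ⇒ (1 − 2/5z)y_{n+1} = (1 + 3/5z)y_n
  so R(z) = (1 + 3/5z)/(1 − 2/5z).

Need |R(x)|<1, x<0.
x=-0.39: |R|=0.6626
R=−1: 1+3/5x = −1+2/5x ⇒ -1/5x=2 ⇒ x=2/(-1/5)=-10.0000
Confirm numerically:
  x=-9.870: |R|=0.99475 <1
  x=-9.435: |R|=0.97633 <1
  x=-8.187: |R|=0.91518 <1
  x=-10.321: |R|=1.01252 >1
  x=-10.154: |R|=1.00609 >1
  x=-10.141: |R|=1.00558 >1
Interval (-10.0000, 0).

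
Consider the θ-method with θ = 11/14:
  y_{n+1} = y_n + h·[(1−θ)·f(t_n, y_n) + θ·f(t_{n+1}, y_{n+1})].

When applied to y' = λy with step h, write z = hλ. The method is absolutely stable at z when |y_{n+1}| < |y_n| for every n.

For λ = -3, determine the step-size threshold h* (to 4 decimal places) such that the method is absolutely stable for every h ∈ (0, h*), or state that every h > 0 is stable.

With y'=λy (z=hλ):
  y_{n+1} = y_n + z·[3/14·y_n + 11/14·y_{n+1}] ⇒ (1 − 11/14z)y_{n+1} = (1 + 3/14z)y_n
  so R(z) = (1 + 3/14z)/(1 − 11/14z).

Solve |R(x)|<1 on ℝ⁻.
x=-0.51: |R|=0.6359
x=-2: |R|=0.2222
x=-10: |R|=0.1290
x=-100: |R|=0.2567
θ=11/14≥1/2 ⇒ |1+3/14x|<|1−11/14x| ∀x<0 ⇒ unbounded interval.

(−∞, 0) — no finite endpoint. Any h>0 works for λ=-3.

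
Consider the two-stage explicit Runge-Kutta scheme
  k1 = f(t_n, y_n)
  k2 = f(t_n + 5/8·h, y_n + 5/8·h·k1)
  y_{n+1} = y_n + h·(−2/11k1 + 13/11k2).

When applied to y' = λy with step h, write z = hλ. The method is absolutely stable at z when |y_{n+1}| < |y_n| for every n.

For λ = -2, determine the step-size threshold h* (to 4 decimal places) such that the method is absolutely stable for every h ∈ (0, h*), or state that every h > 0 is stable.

Set f=λy, z=hλ:
  k1=λy_n ⇒ h·k1=z·y_n;  k2=λ(1+5/8z)y_n ⇒ h·k2=z(1+5/8z)y_n
  y_{n+1}/y_n = 1 − 2/11z + 13/11z(1+5/8z) = 1 + z + 65/88z²
  so R(z) = 1 + z + 65/88z².

Boundary: |R(x)|=1, x<0.
x=-0.93: |R|=0.7088
R=1: x+65/88x²=0 ⇒ x=−88/65=-1.3538; min R=1−1/(4·65/88)=0.6615>−1
Confirm numerically:
  x=-1.297: |R|=0.94554 <1
  x=-0.996: |R|=0.73674 <1
  x=-0.575: |R|=0.66921 <1
  x=-0.554: |R|=0.67270 <1
  x=-1.829: |R|=1.64192 >1
  x=-1.768: |R|=1.54085 >1
Interval (-1.3538, 0).

(-1.3538,0); λ=-2 ⇒ h* = (88/65)/2 = 0.6769.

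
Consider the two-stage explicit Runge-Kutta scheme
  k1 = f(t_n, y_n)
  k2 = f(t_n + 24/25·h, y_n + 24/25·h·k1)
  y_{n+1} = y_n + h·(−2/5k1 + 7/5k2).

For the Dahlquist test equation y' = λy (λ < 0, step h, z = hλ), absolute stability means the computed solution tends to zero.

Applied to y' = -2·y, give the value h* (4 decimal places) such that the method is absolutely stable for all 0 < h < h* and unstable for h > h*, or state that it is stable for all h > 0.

(-0.7440,0); λ=-2 ⇒ h* = (125/168)/2 = 0.3720.

With y'=λy (z=hλ):
  k1=λy_n ⇒ h·k1=z·y_n;  k2=λ(1+24/25z)y_n ⇒ h·k2=z(1+24/25z)y_n
  y_{n+1}/y_n = 1 − 2/5z + 7/5z(1+24/25z) = 1 + z + 168/125z²
  ⇒ R(z) = 1 + z + 168/125z².

Need |R(x)|<1, x<0.
x=-1.59: |R|=2.8078
R=1: x+168/125x²=0 ⇒ x=−125/168=-0.7440; min R=1−1/(4·168/125)=0.8140>−1
Confirm numerically:
  x=-0.712: |R|=0.96933 <1
  x=-0.551: |R|=0.85704 <1
  x=-0.419: |R|=0.81695 <1
  x=-0.337: |R|=0.81564 <1
  x=-0.895: |R|=1.18158 >1
  x=-0.831: |R|=1.09711 >1
  x=-0.765: |R|=1.02154 >1
Stable set (-0.7440, 0).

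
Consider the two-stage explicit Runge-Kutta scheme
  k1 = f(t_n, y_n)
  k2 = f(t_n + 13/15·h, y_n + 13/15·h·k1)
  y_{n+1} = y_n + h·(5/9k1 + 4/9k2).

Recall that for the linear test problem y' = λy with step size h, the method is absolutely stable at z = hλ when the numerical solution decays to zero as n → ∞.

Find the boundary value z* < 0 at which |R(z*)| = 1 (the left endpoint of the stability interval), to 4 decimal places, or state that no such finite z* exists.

left endpoint -2.5962.

With y'=λy (z=hλ):
  k1=λy_n ⇒ h·k1=z·y_n;  k2=λ(1+13/15z)y_n ⇒ h·k2=z(1+13/15z)y_n
  y_{n+1}/y_n = 1 + 5/9z + 4/9z(1+13/15z) = 1 + z + 52/135z²
  R(z) = 1 + z + 52/135z².

Need |R(x)|<1, x<0.
x=-1.52: |R|=0.3699
R=1: x+52/135x²=0 ⇒ x=−135/52=-2.5962; min R=1−1/(4·52/135)=0.3510>−1
Confirm numerically:
  x=-2.387: |R|=0.80770 <1
  x=-1.303: |R|=0.35097 <1
  x=-1.182: |R|=0.35615 <1
  x=-3.110: |R|=1.61555 >1
  x=-2.992: |R|=1.45620 >1
So |R|<1 on (-2.5962, 0).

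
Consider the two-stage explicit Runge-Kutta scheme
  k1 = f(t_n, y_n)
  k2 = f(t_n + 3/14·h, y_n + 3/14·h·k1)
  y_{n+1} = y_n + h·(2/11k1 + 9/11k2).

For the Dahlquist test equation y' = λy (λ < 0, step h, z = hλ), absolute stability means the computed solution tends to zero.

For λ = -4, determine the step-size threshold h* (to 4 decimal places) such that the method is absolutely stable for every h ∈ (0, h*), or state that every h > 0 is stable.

Test eqn y'=λy, z=hλ:
  k1=λy_n ⇒ h·k1=z·y_n;  k2=λ(1+3/14z)y_n ⇒ h·k2=z(1+3/14z)y_n
  y_{n+1}/y_n = 1 + 2/11z + 9/11z(1+3/14z) = 1 + z + 27/154z²
  so R(z) = 1 + z + 27/154z².

Need |R(x)|<1, x<0.
x=-0.45: |R|=0.5855
R=1: x+27/154x²=0 ⇒ x=−154/27=-5.7037; min R=1−1/(4·27/154)=-0.4259>−1
Confirm numerically:
  x=-3.316: |R|=0.38816 <1
  x=-3.141: |R|=0.41127 <1
  x=-2.482: |R|=0.40194 <1
  x=-6.193: |R|=1.53127 >1
  x=-5.861: |R|=1.16163 >1
Interval (-5.7037, 0).

(-5.7037,0); λ=-4 ⇒ h* = (154/27)/4 = 1.4259.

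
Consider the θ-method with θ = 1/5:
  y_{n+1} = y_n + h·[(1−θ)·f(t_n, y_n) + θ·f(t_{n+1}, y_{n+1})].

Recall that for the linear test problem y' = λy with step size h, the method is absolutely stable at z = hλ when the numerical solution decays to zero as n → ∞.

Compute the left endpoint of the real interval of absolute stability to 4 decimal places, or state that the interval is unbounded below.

Test eqn y'=λy, z=hλ:
  y_{n+1} = y_n + z·[4/5·y_n + 1/5·y_{n+1}] ⇒ (1 − 1/5z)y_{n+1} = (1 + 4/5z)y_n
  ⇒ R(z) = (1 + 4/5z)/(1 − 1/5z).

Solve |R(x)|<1 on ℝ⁻.
x=-1.18: |R|=0.0453
R=−1: 1+4/5x = −1+1/5x ⇒ -3/5x=2 ⇒ x=2/(-3/5)=-3.3333
Confirm numerically:
  x=-3.201: |R|=0.95159 <1
  x=-3.028: |R|=0.88590 <1
  x=-1.620: |R|=0.22356 <1
  x=-1.411: |R|=0.10045 <1
  x=-3.666: |R|=1.11516 >1
  x=-3.654: |R|=1.11116 >1
Interval (-3.3333, 0).

z* = -3.3333.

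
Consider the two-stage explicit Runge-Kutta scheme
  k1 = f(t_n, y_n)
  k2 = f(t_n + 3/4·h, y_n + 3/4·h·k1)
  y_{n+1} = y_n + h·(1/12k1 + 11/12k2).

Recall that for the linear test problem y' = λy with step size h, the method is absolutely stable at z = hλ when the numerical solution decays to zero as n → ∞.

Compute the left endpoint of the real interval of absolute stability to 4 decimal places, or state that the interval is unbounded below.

z* = -1.4545.

On y'=λy, z=hλ:
  k1=λy_n ⇒ h·k1=z·y_n;  k2=λ(1+3/4z)y_n ⇒ h·k2=z(1+3/4z)y_n
  y_{n+1}/y_n = 1 + 1/12z + 11/12z(1+3/4z) = 1 + z + 11/16z²
  ⇒ R(z) = 1 + z + 11/16z².

Need |R(x)|<1, x<0.
x=-0.93: |R|=0.6646
R=1: x+11/16x²=0 ⇒ x=−16/11=-1.4545; min R=1−1/(4·11/16)=0.6364>−1
Confirm numerically:
  x=-1.165: |R|=0.76809 <1
  x=-0.898: |R|=0.65640 <1
  x=-0.685: |R|=0.63759 <1
  x=-1.786: |R|=1.40698 >1
  x=-1.670: |R|=1.24737 >1
Stable set (-1.4545, 0).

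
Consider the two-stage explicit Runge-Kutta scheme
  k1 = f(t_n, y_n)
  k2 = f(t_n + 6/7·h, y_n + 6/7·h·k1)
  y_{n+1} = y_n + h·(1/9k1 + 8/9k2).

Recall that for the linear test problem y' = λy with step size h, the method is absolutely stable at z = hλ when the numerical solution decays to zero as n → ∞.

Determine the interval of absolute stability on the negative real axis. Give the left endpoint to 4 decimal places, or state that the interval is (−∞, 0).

z∈(-1.3125,0).

Test eqn y'=λy, z=hλ:
  k1=λy_n ⇒ h·k1=z·y_n;  k2=λ(1+6/7z)y_n ⇒ h·k2=z(1+6/7z)y_n
  y_{n+1}/y_n = 1 + 1/9z + 8/9z(1+6/7z) = 1 + z + 16/21z²
  ⇒ R(z) = 1 + z + 16/21z².

Boundary: |R(x)|=1, x<0.
x=-0.68: |R|=0.6723
R=1: x+16/21x²=0 ⇒ x=−21/16=-1.3125; min R=1−1/(4·16/21)=0.6719>−1
Confirm numerically:
  x=-1.137: |R|=0.84797 <1
  x=-0.997: |R|=0.76034 <1
  x=-0.976: |R|=0.74977 <1
  x=-0.804: |R|=0.68851 <1
  x=-1.864: |R|=1.78324 >1
  x=-1.858: |R|=1.77222 >1
  x=-1.687: |R|=1.48136 >1
So |R|<1 on (-1.3125, 0).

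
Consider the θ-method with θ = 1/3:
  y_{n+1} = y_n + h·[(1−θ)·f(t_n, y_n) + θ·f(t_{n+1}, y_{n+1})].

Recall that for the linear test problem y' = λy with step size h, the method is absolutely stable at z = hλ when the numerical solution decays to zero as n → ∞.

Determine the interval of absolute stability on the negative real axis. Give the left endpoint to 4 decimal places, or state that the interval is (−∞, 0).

z∈(-6.0000,0).

Test eqn y'=λy, z=hλ:
  y_{n+1} = y_n + z·[2/3·y_n + 1/3·y_{n+1}] ⇒ (1 − 1/3z)y_{n+1} = (1 + 2/3z)y_n
  ⇒ R(z) = (1 + 2/3z)/(1 − 1/3z).

Find x<0 with |R(x)|<1.
x=-0.53: |R|=0.5496
R=−1: 1+2/3x = −1+1/3x ⇒ -1/3x=2 ⇒ x=2/(-1/3)=-6.0000
Confirm numerically:
  x=-4.778: |R|=0.84289 <1
  x=-4.697: |R|=0.83071 <1
  x=-4.657: |R|=0.82460 <1
  x=-2.666: |R|=0.41158 <1
  x=-6.481: |R|=1.05073 >1
  x=-6.423: |R|=1.04489 >1
So |R|<1 on (-6.0000, 0).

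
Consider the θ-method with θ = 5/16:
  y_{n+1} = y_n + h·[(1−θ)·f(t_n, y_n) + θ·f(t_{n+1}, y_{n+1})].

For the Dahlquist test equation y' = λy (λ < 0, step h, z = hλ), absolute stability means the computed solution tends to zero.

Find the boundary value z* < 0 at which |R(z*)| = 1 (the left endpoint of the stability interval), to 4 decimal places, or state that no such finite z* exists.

left endpoint -5.3333.

Test eqn y'=λy, z=hλ:
  y_{n+1} = y_n + z·[11/16·y_n + 5/16·y_{n+1}] ⇒ (1 − 5/16z)y_{n+1} = (1 + 11/16z)y_n
  Hence R(z) = (1 + 11/16z)/(1 − 5/16z).

Need |R(x)|<1, x<0.
x=-0.89: |R|=0.3037
R=−1: 1+11/16x = −1+5/16x ⇒ -3/8x=2 ⇒ x=2/(-3/8)=-5.3333
Confirm numerically:
  x=-4.048: |R|=0.78720 <1
  x=-3.689: |R|=0.71357 <1
  x=-3.668: |R|=0.70903 <1
  x=-2.195: |R|=0.30195 <1
  x=-5.870: |R|=1.07100 >1
  x=-5.748: |R|=1.05561 >1
  x=-5.449: |R|=1.01605 >1
Stable set (-5.3333, 0).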